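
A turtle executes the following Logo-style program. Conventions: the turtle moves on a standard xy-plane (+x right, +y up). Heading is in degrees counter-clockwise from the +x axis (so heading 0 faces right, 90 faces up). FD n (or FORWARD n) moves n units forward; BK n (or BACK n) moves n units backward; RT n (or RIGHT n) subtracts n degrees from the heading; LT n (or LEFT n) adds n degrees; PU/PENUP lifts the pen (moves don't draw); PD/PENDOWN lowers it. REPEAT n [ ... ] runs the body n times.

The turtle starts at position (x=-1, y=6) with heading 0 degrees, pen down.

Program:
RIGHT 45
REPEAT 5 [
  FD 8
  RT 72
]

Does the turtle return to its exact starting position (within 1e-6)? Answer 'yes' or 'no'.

Answer: yes

Derivation:
Executing turtle program step by step:
Start: pos=(-1,6), heading=0, pen down
RT 45: heading 0 -> 315
REPEAT 5 [
  -- iteration 1/5 --
  FD 8: (-1,6) -> (4.657,0.343) [heading=315, draw]
  RT 72: heading 315 -> 243
  -- iteration 2/5 --
  FD 8: (4.657,0.343) -> (1.025,-6.785) [heading=243, draw]
  RT 72: heading 243 -> 171
  -- iteration 3/5 --
  FD 8: (1.025,-6.785) -> (-6.877,-5.533) [heading=171, draw]
  RT 72: heading 171 -> 99
  -- iteration 4/5 --
  FD 8: (-6.877,-5.533) -> (-8.128,2.368) [heading=99, draw]
  RT 72: heading 99 -> 27
  -- iteration 5/5 --
  FD 8: (-8.128,2.368) -> (-1,6) [heading=27, draw]
  RT 72: heading 27 -> 315
]
Final: pos=(-1,6), heading=315, 5 segment(s) drawn

Start position: (-1, 6)
Final position: (-1, 6)
Distance = 0; < 1e-6 -> CLOSED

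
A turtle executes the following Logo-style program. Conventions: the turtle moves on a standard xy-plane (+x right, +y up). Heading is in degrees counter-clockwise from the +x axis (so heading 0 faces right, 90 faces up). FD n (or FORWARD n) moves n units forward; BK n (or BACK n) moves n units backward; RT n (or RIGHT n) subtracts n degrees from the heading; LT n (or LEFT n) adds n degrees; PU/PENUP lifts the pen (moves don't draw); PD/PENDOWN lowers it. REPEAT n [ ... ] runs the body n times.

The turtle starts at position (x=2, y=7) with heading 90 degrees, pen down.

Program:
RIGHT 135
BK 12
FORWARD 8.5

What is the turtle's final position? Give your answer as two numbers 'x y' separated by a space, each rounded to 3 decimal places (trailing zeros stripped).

Answer: -0.475 9.475

Derivation:
Executing turtle program step by step:
Start: pos=(2,7), heading=90, pen down
RT 135: heading 90 -> 315
BK 12: (2,7) -> (-6.485,15.485) [heading=315, draw]
FD 8.5: (-6.485,15.485) -> (-0.475,9.475) [heading=315, draw]
Final: pos=(-0.475,9.475), heading=315, 2 segment(s) drawn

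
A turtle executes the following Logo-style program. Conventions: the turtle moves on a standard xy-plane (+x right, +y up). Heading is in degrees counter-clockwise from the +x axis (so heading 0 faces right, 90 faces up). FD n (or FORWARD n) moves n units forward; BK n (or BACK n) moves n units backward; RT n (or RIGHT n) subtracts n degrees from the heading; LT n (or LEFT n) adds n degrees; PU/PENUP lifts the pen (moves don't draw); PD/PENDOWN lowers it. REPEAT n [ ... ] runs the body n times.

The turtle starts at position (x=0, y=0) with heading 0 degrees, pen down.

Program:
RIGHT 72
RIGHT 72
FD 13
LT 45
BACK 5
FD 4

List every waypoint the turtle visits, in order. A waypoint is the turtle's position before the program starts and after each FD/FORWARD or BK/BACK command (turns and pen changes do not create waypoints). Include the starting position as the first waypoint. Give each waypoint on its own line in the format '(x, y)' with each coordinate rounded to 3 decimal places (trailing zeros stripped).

Answer: (0, 0)
(-10.517, -7.641)
(-9.735, -2.703)
(-10.361, -6.654)

Derivation:
Executing turtle program step by step:
Start: pos=(0,0), heading=0, pen down
RT 72: heading 0 -> 288
RT 72: heading 288 -> 216
FD 13: (0,0) -> (-10.517,-7.641) [heading=216, draw]
LT 45: heading 216 -> 261
BK 5: (-10.517,-7.641) -> (-9.735,-2.703) [heading=261, draw]
FD 4: (-9.735,-2.703) -> (-10.361,-6.654) [heading=261, draw]
Final: pos=(-10.361,-6.654), heading=261, 3 segment(s) drawn
Waypoints (4 total):
(0, 0)
(-10.517, -7.641)
(-9.735, -2.703)
(-10.361, -6.654)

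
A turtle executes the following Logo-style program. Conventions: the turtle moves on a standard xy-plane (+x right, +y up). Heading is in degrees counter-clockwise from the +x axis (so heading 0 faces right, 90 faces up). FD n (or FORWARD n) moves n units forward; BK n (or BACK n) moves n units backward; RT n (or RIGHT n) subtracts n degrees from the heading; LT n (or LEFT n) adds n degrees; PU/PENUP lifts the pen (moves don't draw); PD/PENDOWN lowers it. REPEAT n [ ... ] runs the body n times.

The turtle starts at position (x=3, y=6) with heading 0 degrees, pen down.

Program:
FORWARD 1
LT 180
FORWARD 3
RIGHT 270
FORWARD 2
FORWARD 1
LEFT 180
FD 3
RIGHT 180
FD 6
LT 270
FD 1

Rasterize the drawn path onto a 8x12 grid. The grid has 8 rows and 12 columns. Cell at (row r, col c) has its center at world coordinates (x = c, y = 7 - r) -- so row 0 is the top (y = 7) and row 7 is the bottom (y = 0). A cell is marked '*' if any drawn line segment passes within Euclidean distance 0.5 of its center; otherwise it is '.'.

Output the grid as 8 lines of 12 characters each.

Answer: ............
.****.......
.*..........
.*..........
.*..........
.*..........
.*..........
**..........

Derivation:
Segment 0: (3,6) -> (4,6)
Segment 1: (4,6) -> (1,6)
Segment 2: (1,6) -> (1,4)
Segment 3: (1,4) -> (1,3)
Segment 4: (1,3) -> (1,6)
Segment 5: (1,6) -> (1,0)
Segment 6: (1,0) -> (0,0)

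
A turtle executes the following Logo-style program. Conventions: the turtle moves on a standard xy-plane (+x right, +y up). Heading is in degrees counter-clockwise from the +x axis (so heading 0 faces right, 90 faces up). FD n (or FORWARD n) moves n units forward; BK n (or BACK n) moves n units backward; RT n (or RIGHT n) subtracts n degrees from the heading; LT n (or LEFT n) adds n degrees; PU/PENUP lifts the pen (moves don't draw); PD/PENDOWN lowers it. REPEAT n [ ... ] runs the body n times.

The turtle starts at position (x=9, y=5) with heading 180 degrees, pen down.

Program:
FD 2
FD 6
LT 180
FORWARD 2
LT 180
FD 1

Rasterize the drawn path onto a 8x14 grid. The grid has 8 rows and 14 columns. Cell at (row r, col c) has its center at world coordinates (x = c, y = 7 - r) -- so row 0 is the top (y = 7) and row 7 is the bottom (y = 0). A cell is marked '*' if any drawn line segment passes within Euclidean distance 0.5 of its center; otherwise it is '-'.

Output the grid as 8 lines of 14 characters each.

Answer: --------------
--------------
-*********----
--------------
--------------
--------------
--------------
--------------

Derivation:
Segment 0: (9,5) -> (7,5)
Segment 1: (7,5) -> (1,5)
Segment 2: (1,5) -> (3,5)
Segment 3: (3,5) -> (2,5)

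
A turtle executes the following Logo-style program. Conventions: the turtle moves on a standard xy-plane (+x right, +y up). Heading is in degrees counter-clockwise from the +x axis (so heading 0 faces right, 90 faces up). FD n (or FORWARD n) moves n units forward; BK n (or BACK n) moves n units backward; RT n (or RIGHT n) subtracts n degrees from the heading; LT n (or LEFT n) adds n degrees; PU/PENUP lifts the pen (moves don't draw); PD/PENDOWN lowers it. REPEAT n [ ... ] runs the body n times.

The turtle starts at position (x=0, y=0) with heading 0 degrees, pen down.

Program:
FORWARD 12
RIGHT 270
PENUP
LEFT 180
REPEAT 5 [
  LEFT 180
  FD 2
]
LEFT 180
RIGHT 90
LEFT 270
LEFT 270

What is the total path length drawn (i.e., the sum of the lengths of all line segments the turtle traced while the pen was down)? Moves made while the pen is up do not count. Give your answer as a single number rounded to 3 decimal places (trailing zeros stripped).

Answer: 12

Derivation:
Executing turtle program step by step:
Start: pos=(0,0), heading=0, pen down
FD 12: (0,0) -> (12,0) [heading=0, draw]
RT 270: heading 0 -> 90
PU: pen up
LT 180: heading 90 -> 270
REPEAT 5 [
  -- iteration 1/5 --
  LT 180: heading 270 -> 90
  FD 2: (12,0) -> (12,2) [heading=90, move]
  -- iteration 2/5 --
  LT 180: heading 90 -> 270
  FD 2: (12,2) -> (12,0) [heading=270, move]
  -- iteration 3/5 --
  LT 180: heading 270 -> 90
  FD 2: (12,0) -> (12,2) [heading=90, move]
  -- iteration 4/5 --
  LT 180: heading 90 -> 270
  FD 2: (12,2) -> (12,0) [heading=270, move]
  -- iteration 5/5 --
  LT 180: heading 270 -> 90
  FD 2: (12,0) -> (12,2) [heading=90, move]
]
LT 180: heading 90 -> 270
RT 90: heading 270 -> 180
LT 270: heading 180 -> 90
LT 270: heading 90 -> 0
Final: pos=(12,2), heading=0, 1 segment(s) drawn

Segment lengths:
  seg 1: (0,0) -> (12,0), length = 12
Total = 12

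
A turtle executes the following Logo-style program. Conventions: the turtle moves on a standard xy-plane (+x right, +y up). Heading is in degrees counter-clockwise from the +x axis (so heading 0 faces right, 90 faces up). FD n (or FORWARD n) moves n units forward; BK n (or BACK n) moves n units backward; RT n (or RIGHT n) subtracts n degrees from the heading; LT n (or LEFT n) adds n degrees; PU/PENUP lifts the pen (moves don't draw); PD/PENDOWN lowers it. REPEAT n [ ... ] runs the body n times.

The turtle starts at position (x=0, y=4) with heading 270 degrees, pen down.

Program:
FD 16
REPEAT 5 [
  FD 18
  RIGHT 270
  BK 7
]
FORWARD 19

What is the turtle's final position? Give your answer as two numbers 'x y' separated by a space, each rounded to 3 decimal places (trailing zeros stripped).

Answer: 12 -30

Derivation:
Executing turtle program step by step:
Start: pos=(0,4), heading=270, pen down
FD 16: (0,4) -> (0,-12) [heading=270, draw]
REPEAT 5 [
  -- iteration 1/5 --
  FD 18: (0,-12) -> (0,-30) [heading=270, draw]
  RT 270: heading 270 -> 0
  BK 7: (0,-30) -> (-7,-30) [heading=0, draw]
  -- iteration 2/5 --
  FD 18: (-7,-30) -> (11,-30) [heading=0, draw]
  RT 270: heading 0 -> 90
  BK 7: (11,-30) -> (11,-37) [heading=90, draw]
  -- iteration 3/5 --
  FD 18: (11,-37) -> (11,-19) [heading=90, draw]
  RT 270: heading 90 -> 180
  BK 7: (11,-19) -> (18,-19) [heading=180, draw]
  -- iteration 4/5 --
  FD 18: (18,-19) -> (0,-19) [heading=180, draw]
  RT 270: heading 180 -> 270
  BK 7: (0,-19) -> (0,-12) [heading=270, draw]
  -- iteration 5/5 --
  FD 18: (0,-12) -> (0,-30) [heading=270, draw]
  RT 270: heading 270 -> 0
  BK 7: (0,-30) -> (-7,-30) [heading=0, draw]
]
FD 19: (-7,-30) -> (12,-30) [heading=0, draw]
Final: pos=(12,-30), heading=0, 12 segment(s) drawn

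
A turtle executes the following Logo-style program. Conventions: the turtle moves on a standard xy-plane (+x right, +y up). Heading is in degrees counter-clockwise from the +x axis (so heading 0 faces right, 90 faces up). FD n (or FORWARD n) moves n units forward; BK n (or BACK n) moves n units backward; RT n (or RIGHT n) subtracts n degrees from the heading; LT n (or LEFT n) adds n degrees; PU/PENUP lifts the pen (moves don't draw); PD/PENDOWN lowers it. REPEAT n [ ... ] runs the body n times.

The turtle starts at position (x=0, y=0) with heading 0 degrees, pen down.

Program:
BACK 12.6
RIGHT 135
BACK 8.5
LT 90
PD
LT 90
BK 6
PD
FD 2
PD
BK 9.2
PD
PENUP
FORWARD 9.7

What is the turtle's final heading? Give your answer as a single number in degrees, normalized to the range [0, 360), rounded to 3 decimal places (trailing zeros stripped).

Answer: 45

Derivation:
Executing turtle program step by step:
Start: pos=(0,0), heading=0, pen down
BK 12.6: (0,0) -> (-12.6,0) [heading=0, draw]
RT 135: heading 0 -> 225
BK 8.5: (-12.6,0) -> (-6.59,6.01) [heading=225, draw]
LT 90: heading 225 -> 315
PD: pen down
LT 90: heading 315 -> 45
BK 6: (-6.59,6.01) -> (-10.832,1.768) [heading=45, draw]
PD: pen down
FD 2: (-10.832,1.768) -> (-9.418,3.182) [heading=45, draw]
PD: pen down
BK 9.2: (-9.418,3.182) -> (-15.923,-3.323) [heading=45, draw]
PD: pen down
PU: pen up
FD 9.7: (-15.923,-3.323) -> (-9.064,3.536) [heading=45, move]
Final: pos=(-9.064,3.536), heading=45, 5 segment(s) drawn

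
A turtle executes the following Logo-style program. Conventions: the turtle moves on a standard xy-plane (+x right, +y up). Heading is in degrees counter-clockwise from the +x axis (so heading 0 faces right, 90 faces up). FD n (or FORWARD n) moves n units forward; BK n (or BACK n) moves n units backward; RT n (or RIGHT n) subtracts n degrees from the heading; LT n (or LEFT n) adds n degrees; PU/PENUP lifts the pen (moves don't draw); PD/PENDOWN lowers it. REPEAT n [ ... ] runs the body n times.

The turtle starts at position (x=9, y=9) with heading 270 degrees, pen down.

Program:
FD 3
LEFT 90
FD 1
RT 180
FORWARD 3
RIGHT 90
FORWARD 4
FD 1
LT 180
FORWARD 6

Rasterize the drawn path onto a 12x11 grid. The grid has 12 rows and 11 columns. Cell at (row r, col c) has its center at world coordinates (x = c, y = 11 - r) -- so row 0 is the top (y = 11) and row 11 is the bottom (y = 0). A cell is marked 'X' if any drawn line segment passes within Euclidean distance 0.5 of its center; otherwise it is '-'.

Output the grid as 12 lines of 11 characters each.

Answer: -------X---
-------X---
-------X-X-
-------X-X-
-------X-X-
-------XXXX
-------X---
-----------
-----------
-----------
-----------
-----------

Derivation:
Segment 0: (9,9) -> (9,6)
Segment 1: (9,6) -> (10,6)
Segment 2: (10,6) -> (7,6)
Segment 3: (7,6) -> (7,10)
Segment 4: (7,10) -> (7,11)
Segment 5: (7,11) -> (7,5)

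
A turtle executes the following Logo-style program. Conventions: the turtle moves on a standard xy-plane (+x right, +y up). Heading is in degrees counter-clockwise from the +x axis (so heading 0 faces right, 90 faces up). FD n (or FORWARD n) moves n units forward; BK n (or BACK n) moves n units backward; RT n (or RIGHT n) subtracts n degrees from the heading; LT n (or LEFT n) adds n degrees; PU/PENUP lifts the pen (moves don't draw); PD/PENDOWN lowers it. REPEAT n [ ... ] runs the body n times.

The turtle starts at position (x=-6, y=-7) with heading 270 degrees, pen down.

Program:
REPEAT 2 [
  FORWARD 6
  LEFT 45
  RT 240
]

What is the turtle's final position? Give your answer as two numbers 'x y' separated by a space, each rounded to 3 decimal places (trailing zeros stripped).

Executing turtle program step by step:
Start: pos=(-6,-7), heading=270, pen down
REPEAT 2 [
  -- iteration 1/2 --
  FD 6: (-6,-7) -> (-6,-13) [heading=270, draw]
  LT 45: heading 270 -> 315
  RT 240: heading 315 -> 75
  -- iteration 2/2 --
  FD 6: (-6,-13) -> (-4.447,-7.204) [heading=75, draw]
  LT 45: heading 75 -> 120
  RT 240: heading 120 -> 240
]
Final: pos=(-4.447,-7.204), heading=240, 2 segment(s) drawn

Answer: -4.447 -7.204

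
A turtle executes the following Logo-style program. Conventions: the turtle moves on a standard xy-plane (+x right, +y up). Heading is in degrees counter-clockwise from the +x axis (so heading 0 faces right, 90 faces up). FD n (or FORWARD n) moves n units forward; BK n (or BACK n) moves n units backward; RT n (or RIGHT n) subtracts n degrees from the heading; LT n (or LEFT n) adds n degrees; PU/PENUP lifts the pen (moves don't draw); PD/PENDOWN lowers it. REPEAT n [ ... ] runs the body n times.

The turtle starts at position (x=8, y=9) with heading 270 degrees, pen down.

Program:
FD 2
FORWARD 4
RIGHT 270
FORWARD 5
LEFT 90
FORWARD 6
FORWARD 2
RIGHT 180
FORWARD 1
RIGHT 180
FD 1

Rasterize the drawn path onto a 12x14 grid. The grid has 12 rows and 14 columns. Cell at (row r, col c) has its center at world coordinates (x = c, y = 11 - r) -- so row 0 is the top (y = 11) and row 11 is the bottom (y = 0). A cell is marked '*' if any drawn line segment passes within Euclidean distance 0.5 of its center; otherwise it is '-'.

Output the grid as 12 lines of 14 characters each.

Answer: -------------*
-------------*
--------*----*
--------*----*
--------*----*
--------*----*
--------*----*
--------*----*
--------******
--------------
--------------
--------------

Derivation:
Segment 0: (8,9) -> (8,7)
Segment 1: (8,7) -> (8,3)
Segment 2: (8,3) -> (13,3)
Segment 3: (13,3) -> (13,9)
Segment 4: (13,9) -> (13,11)
Segment 5: (13,11) -> (13,10)
Segment 6: (13,10) -> (13,11)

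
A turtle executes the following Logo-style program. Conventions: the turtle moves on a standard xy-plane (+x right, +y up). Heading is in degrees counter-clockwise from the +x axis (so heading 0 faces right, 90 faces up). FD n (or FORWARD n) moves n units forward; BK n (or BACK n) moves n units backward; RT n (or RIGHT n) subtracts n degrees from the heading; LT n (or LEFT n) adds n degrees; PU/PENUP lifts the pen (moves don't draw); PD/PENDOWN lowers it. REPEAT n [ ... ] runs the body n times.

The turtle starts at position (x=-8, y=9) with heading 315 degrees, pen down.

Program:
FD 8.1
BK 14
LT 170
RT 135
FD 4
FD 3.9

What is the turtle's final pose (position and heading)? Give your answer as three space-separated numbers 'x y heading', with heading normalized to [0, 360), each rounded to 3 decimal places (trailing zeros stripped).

Answer: -4.392 11.8 350

Derivation:
Executing turtle program step by step:
Start: pos=(-8,9), heading=315, pen down
FD 8.1: (-8,9) -> (-2.272,3.272) [heading=315, draw]
BK 14: (-2.272,3.272) -> (-12.172,13.172) [heading=315, draw]
LT 170: heading 315 -> 125
RT 135: heading 125 -> 350
FD 4: (-12.172,13.172) -> (-8.233,12.477) [heading=350, draw]
FD 3.9: (-8.233,12.477) -> (-4.392,11.8) [heading=350, draw]
Final: pos=(-4.392,11.8), heading=350, 4 segment(s) drawn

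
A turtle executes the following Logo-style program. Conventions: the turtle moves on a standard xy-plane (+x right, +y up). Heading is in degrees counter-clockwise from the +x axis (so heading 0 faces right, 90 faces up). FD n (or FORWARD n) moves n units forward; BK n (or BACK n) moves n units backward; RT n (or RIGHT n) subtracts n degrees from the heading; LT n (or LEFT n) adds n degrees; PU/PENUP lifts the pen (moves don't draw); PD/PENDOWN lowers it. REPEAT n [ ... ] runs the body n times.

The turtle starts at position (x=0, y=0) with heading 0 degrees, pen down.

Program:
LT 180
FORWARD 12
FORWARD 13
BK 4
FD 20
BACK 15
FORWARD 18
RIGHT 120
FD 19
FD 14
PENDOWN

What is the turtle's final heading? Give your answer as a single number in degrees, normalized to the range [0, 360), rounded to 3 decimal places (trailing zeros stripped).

Answer: 60

Derivation:
Executing turtle program step by step:
Start: pos=(0,0), heading=0, pen down
LT 180: heading 0 -> 180
FD 12: (0,0) -> (-12,0) [heading=180, draw]
FD 13: (-12,0) -> (-25,0) [heading=180, draw]
BK 4: (-25,0) -> (-21,0) [heading=180, draw]
FD 20: (-21,0) -> (-41,0) [heading=180, draw]
BK 15: (-41,0) -> (-26,0) [heading=180, draw]
FD 18: (-26,0) -> (-44,0) [heading=180, draw]
RT 120: heading 180 -> 60
FD 19: (-44,0) -> (-34.5,16.454) [heading=60, draw]
FD 14: (-34.5,16.454) -> (-27.5,28.579) [heading=60, draw]
PD: pen down
Final: pos=(-27.5,28.579), heading=60, 8 segment(s) drawn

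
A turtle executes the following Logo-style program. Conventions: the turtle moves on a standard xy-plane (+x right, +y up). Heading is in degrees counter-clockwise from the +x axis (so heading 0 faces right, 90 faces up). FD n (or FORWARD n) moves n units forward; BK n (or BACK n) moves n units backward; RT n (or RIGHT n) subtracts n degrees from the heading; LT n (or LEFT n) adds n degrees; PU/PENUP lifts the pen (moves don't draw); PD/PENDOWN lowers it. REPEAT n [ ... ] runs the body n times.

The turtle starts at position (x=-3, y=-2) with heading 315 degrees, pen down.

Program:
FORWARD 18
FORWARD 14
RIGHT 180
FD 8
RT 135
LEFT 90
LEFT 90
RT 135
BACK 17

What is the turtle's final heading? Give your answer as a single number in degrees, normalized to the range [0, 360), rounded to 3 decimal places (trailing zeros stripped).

Answer: 45

Derivation:
Executing turtle program step by step:
Start: pos=(-3,-2), heading=315, pen down
FD 18: (-3,-2) -> (9.728,-14.728) [heading=315, draw]
FD 14: (9.728,-14.728) -> (19.627,-24.627) [heading=315, draw]
RT 180: heading 315 -> 135
FD 8: (19.627,-24.627) -> (13.971,-18.971) [heading=135, draw]
RT 135: heading 135 -> 0
LT 90: heading 0 -> 90
LT 90: heading 90 -> 180
RT 135: heading 180 -> 45
BK 17: (13.971,-18.971) -> (1.95,-30.991) [heading=45, draw]
Final: pos=(1.95,-30.991), heading=45, 4 segment(s) drawn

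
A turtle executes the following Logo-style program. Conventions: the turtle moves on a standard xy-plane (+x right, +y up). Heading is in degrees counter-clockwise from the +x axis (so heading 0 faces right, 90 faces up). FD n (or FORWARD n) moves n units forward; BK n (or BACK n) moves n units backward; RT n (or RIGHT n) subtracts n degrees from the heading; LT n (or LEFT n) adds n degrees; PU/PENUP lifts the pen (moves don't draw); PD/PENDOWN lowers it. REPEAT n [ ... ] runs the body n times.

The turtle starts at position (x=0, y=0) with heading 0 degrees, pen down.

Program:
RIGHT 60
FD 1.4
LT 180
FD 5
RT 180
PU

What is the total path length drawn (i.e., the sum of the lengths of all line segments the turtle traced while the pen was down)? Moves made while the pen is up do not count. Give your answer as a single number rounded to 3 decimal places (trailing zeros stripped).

Executing turtle program step by step:
Start: pos=(0,0), heading=0, pen down
RT 60: heading 0 -> 300
FD 1.4: (0,0) -> (0.7,-1.212) [heading=300, draw]
LT 180: heading 300 -> 120
FD 5: (0.7,-1.212) -> (-1.8,3.118) [heading=120, draw]
RT 180: heading 120 -> 300
PU: pen up
Final: pos=(-1.8,3.118), heading=300, 2 segment(s) drawn

Segment lengths:
  seg 1: (0,0) -> (0.7,-1.212), length = 1.4
  seg 2: (0.7,-1.212) -> (-1.8,3.118), length = 5
Total = 6.4

Answer: 6.4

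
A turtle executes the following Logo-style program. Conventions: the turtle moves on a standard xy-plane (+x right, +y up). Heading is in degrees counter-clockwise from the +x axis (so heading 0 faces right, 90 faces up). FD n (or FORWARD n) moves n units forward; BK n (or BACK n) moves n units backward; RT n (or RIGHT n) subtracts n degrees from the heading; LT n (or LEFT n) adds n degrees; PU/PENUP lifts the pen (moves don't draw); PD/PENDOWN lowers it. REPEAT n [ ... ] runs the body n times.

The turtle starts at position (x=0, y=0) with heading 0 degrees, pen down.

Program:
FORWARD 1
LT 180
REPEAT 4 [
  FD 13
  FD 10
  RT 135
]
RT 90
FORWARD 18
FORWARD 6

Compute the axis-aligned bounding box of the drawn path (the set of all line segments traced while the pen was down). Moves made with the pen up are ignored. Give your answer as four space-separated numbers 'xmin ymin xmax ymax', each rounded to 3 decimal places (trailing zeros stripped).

Answer: -22 -14.473 1 16.263

Derivation:
Executing turtle program step by step:
Start: pos=(0,0), heading=0, pen down
FD 1: (0,0) -> (1,0) [heading=0, draw]
LT 180: heading 0 -> 180
REPEAT 4 [
  -- iteration 1/4 --
  FD 13: (1,0) -> (-12,0) [heading=180, draw]
  FD 10: (-12,0) -> (-22,0) [heading=180, draw]
  RT 135: heading 180 -> 45
  -- iteration 2/4 --
  FD 13: (-22,0) -> (-12.808,9.192) [heading=45, draw]
  FD 10: (-12.808,9.192) -> (-5.737,16.263) [heading=45, draw]
  RT 135: heading 45 -> 270
  -- iteration 3/4 --
  FD 13: (-5.737,16.263) -> (-5.737,3.263) [heading=270, draw]
  FD 10: (-5.737,3.263) -> (-5.737,-6.737) [heading=270, draw]
  RT 135: heading 270 -> 135
  -- iteration 4/4 --
  FD 13: (-5.737,-6.737) -> (-14.929,2.456) [heading=135, draw]
  FD 10: (-14.929,2.456) -> (-22,9.527) [heading=135, draw]
  RT 135: heading 135 -> 0
]
RT 90: heading 0 -> 270
FD 18: (-22,9.527) -> (-22,-8.473) [heading=270, draw]
FD 6: (-22,-8.473) -> (-22,-14.473) [heading=270, draw]
Final: pos=(-22,-14.473), heading=270, 11 segment(s) drawn

Segment endpoints: x in {-22, -22, -22, -14.929, -12.808, -12, -5.737, -5.737, -5.737, 0, 1}, y in {-14.473, -8.473, -6.737, 0, 0, 0, 2.456, 3.263, 9.192, 9.527, 16.263}
xmin=-22, ymin=-14.473, xmax=1, ymax=16.263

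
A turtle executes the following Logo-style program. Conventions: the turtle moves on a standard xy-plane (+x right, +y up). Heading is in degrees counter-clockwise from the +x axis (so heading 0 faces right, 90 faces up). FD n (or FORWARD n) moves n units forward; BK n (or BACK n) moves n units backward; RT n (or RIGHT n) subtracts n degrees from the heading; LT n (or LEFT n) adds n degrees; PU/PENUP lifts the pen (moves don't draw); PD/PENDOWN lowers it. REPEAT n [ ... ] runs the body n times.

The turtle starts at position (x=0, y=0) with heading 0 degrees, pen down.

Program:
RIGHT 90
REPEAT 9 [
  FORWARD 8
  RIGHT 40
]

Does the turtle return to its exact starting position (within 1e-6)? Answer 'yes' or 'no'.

Answer: yes

Derivation:
Executing turtle program step by step:
Start: pos=(0,0), heading=0, pen down
RT 90: heading 0 -> 270
REPEAT 9 [
  -- iteration 1/9 --
  FD 8: (0,0) -> (0,-8) [heading=270, draw]
  RT 40: heading 270 -> 230
  -- iteration 2/9 --
  FD 8: (0,-8) -> (-5.142,-14.128) [heading=230, draw]
  RT 40: heading 230 -> 190
  -- iteration 3/9 --
  FD 8: (-5.142,-14.128) -> (-13.021,-15.518) [heading=190, draw]
  RT 40: heading 190 -> 150
  -- iteration 4/9 --
  FD 8: (-13.021,-15.518) -> (-19.949,-11.518) [heading=150, draw]
  RT 40: heading 150 -> 110
  -- iteration 5/9 --
  FD 8: (-19.949,-11.518) -> (-22.685,-4) [heading=110, draw]
  RT 40: heading 110 -> 70
  -- iteration 6/9 --
  FD 8: (-22.685,-4) -> (-19.949,3.518) [heading=70, draw]
  RT 40: heading 70 -> 30
  -- iteration 7/9 --
  FD 8: (-19.949,3.518) -> (-13.021,7.518) [heading=30, draw]
  RT 40: heading 30 -> 350
  -- iteration 8/9 --
  FD 8: (-13.021,7.518) -> (-5.142,6.128) [heading=350, draw]
  RT 40: heading 350 -> 310
  -- iteration 9/9 --
  FD 8: (-5.142,6.128) -> (0,0) [heading=310, draw]
  RT 40: heading 310 -> 270
]
Final: pos=(0,0), heading=270, 9 segment(s) drawn

Start position: (0, 0)
Final position: (0, 0)
Distance = 0; < 1e-6 -> CLOSED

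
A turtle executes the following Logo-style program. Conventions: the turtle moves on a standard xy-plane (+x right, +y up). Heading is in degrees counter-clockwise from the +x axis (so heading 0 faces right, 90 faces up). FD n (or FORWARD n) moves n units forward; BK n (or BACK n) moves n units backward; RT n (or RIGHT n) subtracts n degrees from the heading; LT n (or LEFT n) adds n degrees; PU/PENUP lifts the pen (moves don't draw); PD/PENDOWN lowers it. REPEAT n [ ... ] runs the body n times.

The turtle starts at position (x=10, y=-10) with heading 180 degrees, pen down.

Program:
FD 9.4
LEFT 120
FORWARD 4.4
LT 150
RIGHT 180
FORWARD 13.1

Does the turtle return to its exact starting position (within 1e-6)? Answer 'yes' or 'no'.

Answer: no

Derivation:
Executing turtle program step by step:
Start: pos=(10,-10), heading=180, pen down
FD 9.4: (10,-10) -> (0.6,-10) [heading=180, draw]
LT 120: heading 180 -> 300
FD 4.4: (0.6,-10) -> (2.8,-13.811) [heading=300, draw]
LT 150: heading 300 -> 90
RT 180: heading 90 -> 270
FD 13.1: (2.8,-13.811) -> (2.8,-26.911) [heading=270, draw]
Final: pos=(2.8,-26.911), heading=270, 3 segment(s) drawn

Start position: (10, -10)
Final position: (2.8, -26.911)
Distance = 18.379; >= 1e-6 -> NOT closed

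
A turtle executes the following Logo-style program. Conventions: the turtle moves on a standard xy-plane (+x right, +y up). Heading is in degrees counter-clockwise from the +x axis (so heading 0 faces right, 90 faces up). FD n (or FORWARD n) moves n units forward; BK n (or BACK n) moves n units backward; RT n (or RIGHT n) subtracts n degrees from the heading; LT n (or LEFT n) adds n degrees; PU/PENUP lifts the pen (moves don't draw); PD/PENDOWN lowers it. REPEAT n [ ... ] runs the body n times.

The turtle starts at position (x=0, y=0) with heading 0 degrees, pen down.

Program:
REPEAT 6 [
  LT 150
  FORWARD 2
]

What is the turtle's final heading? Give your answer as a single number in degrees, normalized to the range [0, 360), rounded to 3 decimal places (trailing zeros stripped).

Executing turtle program step by step:
Start: pos=(0,0), heading=0, pen down
REPEAT 6 [
  -- iteration 1/6 --
  LT 150: heading 0 -> 150
  FD 2: (0,0) -> (-1.732,1) [heading=150, draw]
  -- iteration 2/6 --
  LT 150: heading 150 -> 300
  FD 2: (-1.732,1) -> (-0.732,-0.732) [heading=300, draw]
  -- iteration 3/6 --
  LT 150: heading 300 -> 90
  FD 2: (-0.732,-0.732) -> (-0.732,1.268) [heading=90, draw]
  -- iteration 4/6 --
  LT 150: heading 90 -> 240
  FD 2: (-0.732,1.268) -> (-1.732,-0.464) [heading=240, draw]
  -- iteration 5/6 --
  LT 150: heading 240 -> 30
  FD 2: (-1.732,-0.464) -> (0,0.536) [heading=30, draw]
  -- iteration 6/6 --
  LT 150: heading 30 -> 180
  FD 2: (0,0.536) -> (-2,0.536) [heading=180, draw]
]
Final: pos=(-2,0.536), heading=180, 6 segment(s) drawn

Answer: 180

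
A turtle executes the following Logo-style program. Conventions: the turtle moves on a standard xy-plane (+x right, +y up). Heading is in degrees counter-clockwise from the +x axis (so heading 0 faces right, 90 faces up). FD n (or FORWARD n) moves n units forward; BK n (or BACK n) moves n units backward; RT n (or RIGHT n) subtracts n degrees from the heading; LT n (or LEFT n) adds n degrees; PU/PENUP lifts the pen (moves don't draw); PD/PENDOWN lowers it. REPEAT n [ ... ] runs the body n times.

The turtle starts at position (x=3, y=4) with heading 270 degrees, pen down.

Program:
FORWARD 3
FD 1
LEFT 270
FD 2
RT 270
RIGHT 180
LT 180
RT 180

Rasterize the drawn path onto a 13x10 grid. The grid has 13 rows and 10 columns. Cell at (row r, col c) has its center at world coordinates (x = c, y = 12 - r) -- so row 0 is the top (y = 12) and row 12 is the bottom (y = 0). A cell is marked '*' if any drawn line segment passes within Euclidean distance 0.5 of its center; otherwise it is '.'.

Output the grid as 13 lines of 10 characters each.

Answer: ..........
..........
..........
..........
..........
..........
..........
..........
...*......
...*......
...*......
...*......
.***......

Derivation:
Segment 0: (3,4) -> (3,1)
Segment 1: (3,1) -> (3,0)
Segment 2: (3,0) -> (1,0)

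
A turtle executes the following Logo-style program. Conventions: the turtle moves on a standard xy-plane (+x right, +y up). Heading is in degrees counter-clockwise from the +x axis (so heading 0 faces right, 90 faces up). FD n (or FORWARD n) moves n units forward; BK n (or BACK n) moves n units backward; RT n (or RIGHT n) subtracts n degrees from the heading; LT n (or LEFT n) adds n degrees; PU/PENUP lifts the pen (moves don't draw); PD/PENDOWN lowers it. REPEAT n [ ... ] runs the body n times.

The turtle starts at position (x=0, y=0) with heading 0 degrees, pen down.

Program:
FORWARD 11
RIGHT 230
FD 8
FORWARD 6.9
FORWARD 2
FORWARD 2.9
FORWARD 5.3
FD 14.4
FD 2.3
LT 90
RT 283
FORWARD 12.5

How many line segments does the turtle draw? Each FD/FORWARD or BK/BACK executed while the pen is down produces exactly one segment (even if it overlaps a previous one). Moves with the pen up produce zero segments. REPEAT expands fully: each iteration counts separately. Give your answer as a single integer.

Answer: 9

Derivation:
Executing turtle program step by step:
Start: pos=(0,0), heading=0, pen down
FD 11: (0,0) -> (11,0) [heading=0, draw]
RT 230: heading 0 -> 130
FD 8: (11,0) -> (5.858,6.128) [heading=130, draw]
FD 6.9: (5.858,6.128) -> (1.422,11.414) [heading=130, draw]
FD 2: (1.422,11.414) -> (0.137,12.946) [heading=130, draw]
FD 2.9: (0.137,12.946) -> (-1.727,15.168) [heading=130, draw]
FD 5.3: (-1.727,15.168) -> (-5.134,19.228) [heading=130, draw]
FD 14.4: (-5.134,19.228) -> (-14.39,30.259) [heading=130, draw]
FD 2.3: (-14.39,30.259) -> (-15.869,32.021) [heading=130, draw]
LT 90: heading 130 -> 220
RT 283: heading 220 -> 297
FD 12.5: (-15.869,32.021) -> (-10.194,20.883) [heading=297, draw]
Final: pos=(-10.194,20.883), heading=297, 9 segment(s) drawn
Segments drawn: 9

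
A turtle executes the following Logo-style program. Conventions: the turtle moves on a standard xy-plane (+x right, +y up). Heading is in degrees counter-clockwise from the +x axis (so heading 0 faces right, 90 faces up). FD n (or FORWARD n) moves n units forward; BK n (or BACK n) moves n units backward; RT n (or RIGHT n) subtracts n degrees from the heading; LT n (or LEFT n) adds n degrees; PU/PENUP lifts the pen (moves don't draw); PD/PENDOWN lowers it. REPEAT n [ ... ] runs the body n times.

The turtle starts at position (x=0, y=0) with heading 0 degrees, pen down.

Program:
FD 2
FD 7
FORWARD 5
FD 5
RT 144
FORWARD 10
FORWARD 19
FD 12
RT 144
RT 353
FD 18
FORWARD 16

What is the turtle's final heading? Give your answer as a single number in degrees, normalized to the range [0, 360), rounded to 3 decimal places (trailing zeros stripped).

Answer: 79

Derivation:
Executing turtle program step by step:
Start: pos=(0,0), heading=0, pen down
FD 2: (0,0) -> (2,0) [heading=0, draw]
FD 7: (2,0) -> (9,0) [heading=0, draw]
FD 5: (9,0) -> (14,0) [heading=0, draw]
FD 5: (14,0) -> (19,0) [heading=0, draw]
RT 144: heading 0 -> 216
FD 10: (19,0) -> (10.91,-5.878) [heading=216, draw]
FD 19: (10.91,-5.878) -> (-4.461,-17.046) [heading=216, draw]
FD 12: (-4.461,-17.046) -> (-14.17,-24.099) [heading=216, draw]
RT 144: heading 216 -> 72
RT 353: heading 72 -> 79
FD 18: (-14.17,-24.099) -> (-10.735,-6.43) [heading=79, draw]
FD 16: (-10.735,-6.43) -> (-7.682,9.276) [heading=79, draw]
Final: pos=(-7.682,9.276), heading=79, 9 segment(s) drawn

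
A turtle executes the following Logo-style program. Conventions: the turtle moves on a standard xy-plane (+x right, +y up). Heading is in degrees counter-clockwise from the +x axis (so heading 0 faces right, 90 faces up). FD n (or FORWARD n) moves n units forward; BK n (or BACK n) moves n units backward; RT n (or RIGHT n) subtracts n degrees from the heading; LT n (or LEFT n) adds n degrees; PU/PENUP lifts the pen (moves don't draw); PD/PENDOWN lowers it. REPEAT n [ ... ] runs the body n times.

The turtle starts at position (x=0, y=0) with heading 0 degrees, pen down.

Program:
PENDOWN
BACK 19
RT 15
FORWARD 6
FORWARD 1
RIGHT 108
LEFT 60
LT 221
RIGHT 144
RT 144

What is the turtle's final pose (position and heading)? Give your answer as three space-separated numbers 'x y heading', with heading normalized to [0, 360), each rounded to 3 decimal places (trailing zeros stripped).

Executing turtle program step by step:
Start: pos=(0,0), heading=0, pen down
PD: pen down
BK 19: (0,0) -> (-19,0) [heading=0, draw]
RT 15: heading 0 -> 345
FD 6: (-19,0) -> (-13.204,-1.553) [heading=345, draw]
FD 1: (-13.204,-1.553) -> (-12.239,-1.812) [heading=345, draw]
RT 108: heading 345 -> 237
LT 60: heading 237 -> 297
LT 221: heading 297 -> 158
RT 144: heading 158 -> 14
RT 144: heading 14 -> 230
Final: pos=(-12.239,-1.812), heading=230, 3 segment(s) drawn

Answer: -12.239 -1.812 230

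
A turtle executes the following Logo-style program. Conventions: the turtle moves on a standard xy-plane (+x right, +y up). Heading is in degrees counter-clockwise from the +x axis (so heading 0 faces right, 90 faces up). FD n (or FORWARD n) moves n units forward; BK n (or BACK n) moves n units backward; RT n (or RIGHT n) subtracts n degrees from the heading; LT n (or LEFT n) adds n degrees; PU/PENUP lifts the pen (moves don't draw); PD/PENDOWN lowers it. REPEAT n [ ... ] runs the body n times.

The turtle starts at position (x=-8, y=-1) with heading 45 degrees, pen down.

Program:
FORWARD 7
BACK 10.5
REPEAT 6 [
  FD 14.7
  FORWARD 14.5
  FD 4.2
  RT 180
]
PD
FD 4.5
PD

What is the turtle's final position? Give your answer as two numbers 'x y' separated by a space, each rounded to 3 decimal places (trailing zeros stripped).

Executing turtle program step by step:
Start: pos=(-8,-1), heading=45, pen down
FD 7: (-8,-1) -> (-3.05,3.95) [heading=45, draw]
BK 10.5: (-3.05,3.95) -> (-10.475,-3.475) [heading=45, draw]
REPEAT 6 [
  -- iteration 1/6 --
  FD 14.7: (-10.475,-3.475) -> (-0.08,6.92) [heading=45, draw]
  FD 14.5: (-0.08,6.92) -> (10.173,17.173) [heading=45, draw]
  FD 4.2: (10.173,17.173) -> (13.142,20.142) [heading=45, draw]
  RT 180: heading 45 -> 225
  -- iteration 2/6 --
  FD 14.7: (13.142,20.142) -> (2.748,9.748) [heading=225, draw]
  FD 14.5: (2.748,9.748) -> (-7.505,-0.505) [heading=225, draw]
  FD 4.2: (-7.505,-0.505) -> (-10.475,-3.475) [heading=225, draw]
  RT 180: heading 225 -> 45
  -- iteration 3/6 --
  FD 14.7: (-10.475,-3.475) -> (-0.08,6.92) [heading=45, draw]
  FD 14.5: (-0.08,6.92) -> (10.173,17.173) [heading=45, draw]
  FD 4.2: (10.173,17.173) -> (13.142,20.142) [heading=45, draw]
  RT 180: heading 45 -> 225
  -- iteration 4/6 --
  FD 14.7: (13.142,20.142) -> (2.748,9.748) [heading=225, draw]
  FD 14.5: (2.748,9.748) -> (-7.505,-0.505) [heading=225, draw]
  FD 4.2: (-7.505,-0.505) -> (-10.475,-3.475) [heading=225, draw]
  RT 180: heading 225 -> 45
  -- iteration 5/6 --
  FD 14.7: (-10.475,-3.475) -> (-0.08,6.92) [heading=45, draw]
  FD 14.5: (-0.08,6.92) -> (10.173,17.173) [heading=45, draw]
  FD 4.2: (10.173,17.173) -> (13.142,20.142) [heading=45, draw]
  RT 180: heading 45 -> 225
  -- iteration 6/6 --
  FD 14.7: (13.142,20.142) -> (2.748,9.748) [heading=225, draw]
  FD 14.5: (2.748,9.748) -> (-7.505,-0.505) [heading=225, draw]
  FD 4.2: (-7.505,-0.505) -> (-10.475,-3.475) [heading=225, draw]
  RT 180: heading 225 -> 45
]
PD: pen down
FD 4.5: (-10.475,-3.475) -> (-7.293,-0.293) [heading=45, draw]
PD: pen down
Final: pos=(-7.293,-0.293), heading=45, 21 segment(s) drawn

Answer: -7.293 -0.293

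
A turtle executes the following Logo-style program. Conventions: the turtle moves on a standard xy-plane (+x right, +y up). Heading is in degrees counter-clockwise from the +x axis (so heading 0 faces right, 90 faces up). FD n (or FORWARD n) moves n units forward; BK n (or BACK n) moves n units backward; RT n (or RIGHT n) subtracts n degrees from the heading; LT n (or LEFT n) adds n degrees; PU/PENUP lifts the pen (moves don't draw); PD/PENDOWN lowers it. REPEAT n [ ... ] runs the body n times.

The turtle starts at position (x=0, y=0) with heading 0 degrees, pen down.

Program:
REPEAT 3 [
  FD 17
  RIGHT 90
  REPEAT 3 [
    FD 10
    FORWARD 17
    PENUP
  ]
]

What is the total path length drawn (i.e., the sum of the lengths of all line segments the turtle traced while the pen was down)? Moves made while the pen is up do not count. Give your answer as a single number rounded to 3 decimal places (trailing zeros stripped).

Answer: 44

Derivation:
Executing turtle program step by step:
Start: pos=(0,0), heading=0, pen down
REPEAT 3 [
  -- iteration 1/3 --
  FD 17: (0,0) -> (17,0) [heading=0, draw]
  RT 90: heading 0 -> 270
  REPEAT 3 [
    -- iteration 1/3 --
    FD 10: (17,0) -> (17,-10) [heading=270, draw]
    FD 17: (17,-10) -> (17,-27) [heading=270, draw]
    PU: pen up
    -- iteration 2/3 --
    FD 10: (17,-27) -> (17,-37) [heading=270, move]
    FD 17: (17,-37) -> (17,-54) [heading=270, move]
    PU: pen up
    -- iteration 3/3 --
    FD 10: (17,-54) -> (17,-64) [heading=270, move]
    FD 17: (17,-64) -> (17,-81) [heading=270, move]
    PU: pen up
  ]
  -- iteration 2/3 --
  FD 17: (17,-81) -> (17,-98) [heading=270, move]
  RT 90: heading 270 -> 180
  REPEAT 3 [
    -- iteration 1/3 --
    FD 10: (17,-98) -> (7,-98) [heading=180, move]
    FD 17: (7,-98) -> (-10,-98) [heading=180, move]
    PU: pen up
    -- iteration 2/3 --
    FD 10: (-10,-98) -> (-20,-98) [heading=180, move]
    FD 17: (-20,-98) -> (-37,-98) [heading=180, move]
    PU: pen up
    -- iteration 3/3 --
    FD 10: (-37,-98) -> (-47,-98) [heading=180, move]
    FD 17: (-47,-98) -> (-64,-98) [heading=180, move]
    PU: pen up
  ]
  -- iteration 3/3 --
  FD 17: (-64,-98) -> (-81,-98) [heading=180, move]
  RT 90: heading 180 -> 90
  REPEAT 3 [
    -- iteration 1/3 --
    FD 10: (-81,-98) -> (-81,-88) [heading=90, move]
    FD 17: (-81,-88) -> (-81,-71) [heading=90, move]
    PU: pen up
    -- iteration 2/3 --
    FD 10: (-81,-71) -> (-81,-61) [heading=90, move]
    FD 17: (-81,-61) -> (-81,-44) [heading=90, move]
    PU: pen up
    -- iteration 3/3 --
    FD 10: (-81,-44) -> (-81,-34) [heading=90, move]
    FD 17: (-81,-34) -> (-81,-17) [heading=90, move]
    PU: pen up
  ]
]
Final: pos=(-81,-17), heading=90, 3 segment(s) drawn

Segment lengths:
  seg 1: (0,0) -> (17,0), length = 17
  seg 2: (17,0) -> (17,-10), length = 10
  seg 3: (17,-10) -> (17,-27), length = 17
Total = 44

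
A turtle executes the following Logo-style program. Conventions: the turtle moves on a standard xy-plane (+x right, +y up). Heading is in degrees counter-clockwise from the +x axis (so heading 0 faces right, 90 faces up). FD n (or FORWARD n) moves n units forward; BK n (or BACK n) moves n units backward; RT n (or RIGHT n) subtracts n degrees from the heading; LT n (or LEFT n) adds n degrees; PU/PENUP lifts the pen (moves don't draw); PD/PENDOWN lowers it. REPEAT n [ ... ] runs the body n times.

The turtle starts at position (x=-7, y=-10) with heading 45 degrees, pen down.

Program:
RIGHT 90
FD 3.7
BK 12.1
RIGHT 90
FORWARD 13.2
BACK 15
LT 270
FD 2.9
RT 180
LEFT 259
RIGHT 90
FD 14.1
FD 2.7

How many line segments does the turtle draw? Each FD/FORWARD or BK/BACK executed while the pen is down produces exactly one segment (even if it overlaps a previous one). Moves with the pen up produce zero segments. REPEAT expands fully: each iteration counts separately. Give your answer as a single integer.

Answer: 7

Derivation:
Executing turtle program step by step:
Start: pos=(-7,-10), heading=45, pen down
RT 90: heading 45 -> 315
FD 3.7: (-7,-10) -> (-4.384,-12.616) [heading=315, draw]
BK 12.1: (-4.384,-12.616) -> (-12.94,-4.06) [heading=315, draw]
RT 90: heading 315 -> 225
FD 13.2: (-12.94,-4.06) -> (-22.274,-13.394) [heading=225, draw]
BK 15: (-22.274,-13.394) -> (-11.667,-2.788) [heading=225, draw]
LT 270: heading 225 -> 135
FD 2.9: (-11.667,-2.788) -> (-13.718,-0.737) [heading=135, draw]
RT 180: heading 135 -> 315
LT 259: heading 315 -> 214
RT 90: heading 214 -> 124
FD 14.1: (-13.718,-0.737) -> (-21.602,10.953) [heading=124, draw]
FD 2.7: (-21.602,10.953) -> (-23.112,13.191) [heading=124, draw]
Final: pos=(-23.112,13.191), heading=124, 7 segment(s) drawn
Segments drawn: 7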